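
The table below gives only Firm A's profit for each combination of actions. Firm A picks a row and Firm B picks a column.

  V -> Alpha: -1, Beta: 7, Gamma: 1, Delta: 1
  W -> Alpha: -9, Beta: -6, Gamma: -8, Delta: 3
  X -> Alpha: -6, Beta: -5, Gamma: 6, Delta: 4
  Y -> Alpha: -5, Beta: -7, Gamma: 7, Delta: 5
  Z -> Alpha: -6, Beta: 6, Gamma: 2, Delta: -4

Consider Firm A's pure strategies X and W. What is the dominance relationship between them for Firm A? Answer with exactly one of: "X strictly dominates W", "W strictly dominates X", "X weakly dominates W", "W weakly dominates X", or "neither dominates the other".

X's payoffs vs W's, by Firm B's action — Alpha: -6>-9, Beta: -5>-6, Gamma: 6>-8, Delta: 4>3.
X gives a strictly higher payoff against every action of Firm B, so X strictly dominates W.

X strictly dominates W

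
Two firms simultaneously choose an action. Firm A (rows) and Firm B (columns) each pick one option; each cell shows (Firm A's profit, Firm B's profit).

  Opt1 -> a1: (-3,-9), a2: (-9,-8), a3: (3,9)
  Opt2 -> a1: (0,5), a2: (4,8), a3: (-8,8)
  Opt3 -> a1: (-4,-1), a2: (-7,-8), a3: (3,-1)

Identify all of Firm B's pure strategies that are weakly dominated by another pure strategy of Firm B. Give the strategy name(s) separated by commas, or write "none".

a1, a2

a1: dominated, since a3 does at least as well everywhere (Opt1: 9>-9, Opt2: 8>5, Opt3: -1=-1).
a3 weakly dominates a2 — Opt1: 9>-8, Opt2: 8=8, Opt3: -1>-8.
a3: no other strategy beats it everywhere (a1 at Opt1 (9>-9); a2 at Opt1 (9>-8)).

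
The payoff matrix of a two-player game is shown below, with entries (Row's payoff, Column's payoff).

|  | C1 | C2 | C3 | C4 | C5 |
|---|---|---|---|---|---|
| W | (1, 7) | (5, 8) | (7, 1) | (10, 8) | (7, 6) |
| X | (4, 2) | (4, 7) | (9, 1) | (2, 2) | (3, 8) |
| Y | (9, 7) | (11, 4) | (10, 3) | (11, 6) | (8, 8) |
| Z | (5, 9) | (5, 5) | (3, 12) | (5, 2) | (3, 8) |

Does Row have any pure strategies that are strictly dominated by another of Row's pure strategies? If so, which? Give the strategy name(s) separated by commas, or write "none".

W is strictly dominated by Y (C1: 9>1, C2: 11>5, C3: 10>7, C4: 11>10, C5: 8>7).
X: dominated, since Y does at least as well everywhere (C1: 9>4, C2: 11>4, C3: 10>9, C4: 11>2, C5: 8>3).
Nothing dominates Y: W at C1 (9>1); X at C1 (9>4); Z at C1 (9>5).
Z is strictly dominated by Y (C1: 9>5, C2: 11>5, C3: 10>3, C4: 11>5, C5: 8>3).

W, X, Z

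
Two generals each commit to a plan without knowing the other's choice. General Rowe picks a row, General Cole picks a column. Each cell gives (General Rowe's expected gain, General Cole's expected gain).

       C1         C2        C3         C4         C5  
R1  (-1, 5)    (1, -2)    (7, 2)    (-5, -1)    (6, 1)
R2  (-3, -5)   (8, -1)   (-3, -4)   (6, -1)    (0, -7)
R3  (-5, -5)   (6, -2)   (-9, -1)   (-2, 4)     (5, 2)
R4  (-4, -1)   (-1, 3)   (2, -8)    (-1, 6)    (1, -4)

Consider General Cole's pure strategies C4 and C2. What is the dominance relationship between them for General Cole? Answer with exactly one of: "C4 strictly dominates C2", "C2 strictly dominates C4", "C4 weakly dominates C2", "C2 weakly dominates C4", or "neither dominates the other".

Compare C4 to C2 across every action of General Rowe: R1: -1>-2, R2: -1=-1, R3: 4>-2, R4: 6>3.
C4 is at least as good everywhere and strictly better somewhere (tied only at R2), so C4 weakly but not strictly dominates C2.

C4 weakly dominates C2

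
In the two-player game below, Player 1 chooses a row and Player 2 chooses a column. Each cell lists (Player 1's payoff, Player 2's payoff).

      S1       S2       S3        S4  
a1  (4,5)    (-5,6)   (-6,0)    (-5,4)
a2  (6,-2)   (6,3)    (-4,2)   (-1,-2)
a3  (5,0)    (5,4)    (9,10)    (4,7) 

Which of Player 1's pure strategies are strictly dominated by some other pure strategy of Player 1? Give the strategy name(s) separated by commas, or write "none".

a1

a1: dominated, since a2 does at least as well everywhere (S1: 6>4, S2: 6>-5, S3: -4>-6, S4: -1>-5).
Nothing dominates a2: a1 at S1 (6>4); a3 at S1 (6>5).
a3 is not dominated — it holds its own against a1 at S1 (5>4); a2 at S3 (9>-4).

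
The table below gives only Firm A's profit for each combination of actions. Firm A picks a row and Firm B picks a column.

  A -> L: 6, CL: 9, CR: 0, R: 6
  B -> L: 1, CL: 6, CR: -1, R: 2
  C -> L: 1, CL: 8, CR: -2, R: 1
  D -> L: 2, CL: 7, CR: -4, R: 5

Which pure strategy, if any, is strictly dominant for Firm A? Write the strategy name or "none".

A

A vs B: L: 6>1, CL: 9>6, CR: 0>-1, R: 6>2.
A vs C: L: 6>1, CL: 9>8, CR: 0>-2, R: 6>1.
A vs D: L: 6>2, CL: 9>7, CR: 0>-4, R: 6>5.
A strictly beats every other strategy against every opponent action, so it is strictly dominant.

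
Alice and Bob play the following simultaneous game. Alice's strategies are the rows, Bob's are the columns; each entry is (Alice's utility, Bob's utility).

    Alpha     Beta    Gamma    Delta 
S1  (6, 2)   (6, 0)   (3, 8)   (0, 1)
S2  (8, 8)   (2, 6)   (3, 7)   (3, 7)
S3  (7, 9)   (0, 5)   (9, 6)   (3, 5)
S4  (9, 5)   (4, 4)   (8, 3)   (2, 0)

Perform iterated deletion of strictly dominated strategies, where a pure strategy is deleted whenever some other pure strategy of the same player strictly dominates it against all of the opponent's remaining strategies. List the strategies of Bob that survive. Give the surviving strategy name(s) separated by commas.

Column Beta is eliminated: Alpha beats it against every remaining row (S1: 2>0, S2: 8>6, S3: 9>5, S4: 5>4).
Row S1 is eliminated: S3 beats it against every remaining column (Alpha: 7>6, Gamma: 9>3, Delta: 3>0).
Column Gamma is eliminated: Alpha beats it against every remaining row (S2: 8>7, S3: 9>6, S4: 5>3).
Bob's strategy Delta is strictly dominated by Alpha (S2: 8>7, S3: 9>5, S4: 5>0) and is removed.
Alice's strategy S2 is strictly dominated by S4 (Alpha: 9>8) and is removed.
Row S3 is eliminated: S4 beats it against every remaining column (Alpha: 9>7).
Among the remaining strategies, none is strictly dominated by another pure strategy of the same player, so the elimination stops.
Surviving strategies — Alice: {S4}; Bob: {Alpha}.

Alpha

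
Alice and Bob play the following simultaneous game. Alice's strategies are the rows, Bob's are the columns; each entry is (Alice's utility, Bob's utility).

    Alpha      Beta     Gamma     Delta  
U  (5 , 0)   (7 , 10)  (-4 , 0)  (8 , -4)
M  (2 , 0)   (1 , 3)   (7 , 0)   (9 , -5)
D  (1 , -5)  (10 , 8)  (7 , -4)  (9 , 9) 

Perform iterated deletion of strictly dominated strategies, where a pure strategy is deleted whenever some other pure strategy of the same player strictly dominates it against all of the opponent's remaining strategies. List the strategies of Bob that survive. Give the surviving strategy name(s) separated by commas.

Beta, Delta

For Bob, Beta strictly dominates Alpha on the remaining rows (U: 10>0, M: 3>0, D: 8>-5); eliminate Alpha.
Alice's strategy U is strictly dominated by D (Beta: 10>7, Gamma: 7>-4, Delta: 9>8) and is removed.
Bob's strategy Gamma is strictly dominated by Beta (M: 3>0, D: 8>-4) and is removed.
Among the remaining strategies, none is strictly dominated by another pure strategy of the same player, so the elimination stops.
Surviving strategies — Alice: {M, D}; Bob: {Beta, Delta}.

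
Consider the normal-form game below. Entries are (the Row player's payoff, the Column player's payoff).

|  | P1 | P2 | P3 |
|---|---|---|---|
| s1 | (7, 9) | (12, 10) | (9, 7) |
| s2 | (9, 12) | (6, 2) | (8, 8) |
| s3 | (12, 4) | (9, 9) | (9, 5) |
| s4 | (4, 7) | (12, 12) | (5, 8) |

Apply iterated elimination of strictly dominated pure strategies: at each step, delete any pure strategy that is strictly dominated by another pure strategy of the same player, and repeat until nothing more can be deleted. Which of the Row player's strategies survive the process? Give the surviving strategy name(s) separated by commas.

s1, s4

For the Row player, s3 strictly dominates s2 on the remaining columns (P1: 12>9, P2: 9>6, P3: 9>8); eliminate s2.
Column P1 is eliminated: P2 beats it against every remaining row (s1: 10>9, s3: 9>4, s4: 12>7).
Column P3 is eliminated: P2 beats it against every remaining row (s1: 10>7, s3: 9>5, s4: 12>8).
For the Row player, s1 strictly dominates s3 on the remaining columns (P2: 12>9); eliminate s3.
Among the remaining strategies, none is strictly dominated by another pure strategy of the same player, so the elimination stops.
Surviving strategies — the Row player: {s1, s4}; the Column player: {P2}.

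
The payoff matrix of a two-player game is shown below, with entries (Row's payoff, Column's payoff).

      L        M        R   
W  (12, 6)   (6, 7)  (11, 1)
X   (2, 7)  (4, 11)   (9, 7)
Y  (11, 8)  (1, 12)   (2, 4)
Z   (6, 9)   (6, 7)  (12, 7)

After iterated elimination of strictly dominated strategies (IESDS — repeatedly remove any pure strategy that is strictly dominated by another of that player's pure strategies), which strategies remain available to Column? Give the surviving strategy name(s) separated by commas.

L, M

For Row, W strictly dominates X on the remaining columns (L: 12>2, M: 6>4, R: 11>9); eliminate X.
Row's strategy Y is strictly dominated by W (L: 12>11, M: 6>1, R: 11>2) and is removed.
Column's strategy R is strictly dominated by L (W: 6>1, Z: 9>7) and is removed.
Among the remaining strategies, none is strictly dominated by another pure strategy of the same player, so the elimination stops.
Surviving strategies — Row: {W, Z}; Column: {L, M}.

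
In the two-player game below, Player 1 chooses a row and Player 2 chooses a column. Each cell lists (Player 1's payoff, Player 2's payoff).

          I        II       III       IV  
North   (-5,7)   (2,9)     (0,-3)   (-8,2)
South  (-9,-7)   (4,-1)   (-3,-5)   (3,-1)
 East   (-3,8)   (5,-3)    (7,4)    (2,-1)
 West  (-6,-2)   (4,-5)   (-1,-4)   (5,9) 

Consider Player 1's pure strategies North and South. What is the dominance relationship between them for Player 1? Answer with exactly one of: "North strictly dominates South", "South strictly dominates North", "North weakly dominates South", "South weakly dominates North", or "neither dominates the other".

North's payoffs vs South's, by Player 2's action — I: -5>-9, II: 2<4, III: 0>-3, IV: -8<3.
North does better at I, III but worse at II, IV; neither strategy dominates the other.

neither dominates the other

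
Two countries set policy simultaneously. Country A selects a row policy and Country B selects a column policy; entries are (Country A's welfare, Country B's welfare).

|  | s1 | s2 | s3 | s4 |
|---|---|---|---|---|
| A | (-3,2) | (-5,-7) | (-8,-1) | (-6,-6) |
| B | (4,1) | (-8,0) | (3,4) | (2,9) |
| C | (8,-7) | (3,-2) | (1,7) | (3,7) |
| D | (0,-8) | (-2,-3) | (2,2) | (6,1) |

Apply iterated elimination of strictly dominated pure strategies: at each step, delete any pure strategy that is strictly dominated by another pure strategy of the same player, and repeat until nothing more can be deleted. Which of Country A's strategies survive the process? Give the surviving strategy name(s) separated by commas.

Row A is eliminated: C beats it against every remaining column (s1: 8>-3, s2: 3>-5, s3: 1>-8, s4: 3>-6).
For Country B, s3 strictly dominates s1 on the remaining rows (B: 4>1, C: 7>-7, D: 2>-8); eliminate s1.
Column s2 is eliminated: s3 beats it against every remaining row (B: 4>0, C: 7>-2, D: 2>-3).
Row C is eliminated: D beats it against every remaining column (s3: 2>1, s4: 6>3).
Among the remaining strategies, none is strictly dominated by another pure strategy of the same player, so the elimination stops.
Surviving strategies — Country A: {B, D}; Country B: {s3, s4}.

B, D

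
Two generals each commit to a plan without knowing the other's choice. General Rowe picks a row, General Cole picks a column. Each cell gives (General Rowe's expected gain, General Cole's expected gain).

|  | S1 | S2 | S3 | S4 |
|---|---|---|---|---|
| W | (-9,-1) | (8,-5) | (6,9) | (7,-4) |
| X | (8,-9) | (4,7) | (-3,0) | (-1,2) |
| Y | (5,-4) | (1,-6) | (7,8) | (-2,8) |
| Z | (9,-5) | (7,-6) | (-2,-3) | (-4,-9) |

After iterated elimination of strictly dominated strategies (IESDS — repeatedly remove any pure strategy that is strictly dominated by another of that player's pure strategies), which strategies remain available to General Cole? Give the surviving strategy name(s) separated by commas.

General Cole's strategy S1 is strictly dominated by S3 (W: 9>-1, X: 0>-9, Y: 8>-4, Z: -3>-5) and is removed.
For General Rowe, W strictly dominates X on the remaining columns (S2: 8>4, S3: 6>-3, S4: 7>-1); eliminate X.
Row Z is eliminated: W beats it against every remaining column (S2: 8>7, S3: 6>-2, S4: 7>-4).
Column S2 is eliminated: S3 beats it against every remaining row (W: 9>-5, Y: 8>-6).
Among the remaining strategies, none is strictly dominated by another pure strategy of the same player, so the elimination stops.
Surviving strategies — General Rowe: {W, Y}; General Cole: {S3, S4}.

S3, S4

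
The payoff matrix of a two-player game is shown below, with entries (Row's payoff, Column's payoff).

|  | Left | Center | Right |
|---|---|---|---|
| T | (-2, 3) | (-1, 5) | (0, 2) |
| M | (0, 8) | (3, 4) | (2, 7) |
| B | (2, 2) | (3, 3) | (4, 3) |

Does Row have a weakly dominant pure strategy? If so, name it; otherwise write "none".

B

B vs T: Left: 2>-2, Center: 3>-1, Right: 4>0.
B vs M: Left: 2>0, Center: 3=3, Right: 4>2.
B is at least as good as every other strategy against every opponent action, so it is weakly dominant.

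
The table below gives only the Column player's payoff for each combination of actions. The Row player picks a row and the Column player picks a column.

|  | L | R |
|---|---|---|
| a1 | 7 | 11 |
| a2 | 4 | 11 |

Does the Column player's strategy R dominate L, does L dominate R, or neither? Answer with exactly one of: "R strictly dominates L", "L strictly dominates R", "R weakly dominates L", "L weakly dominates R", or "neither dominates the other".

R strictly dominates L

R's payoffs vs L's, by the Row player's action — a1: 11>7, a2: 11>4.
Every comparison favours R, so R strictly dominates L.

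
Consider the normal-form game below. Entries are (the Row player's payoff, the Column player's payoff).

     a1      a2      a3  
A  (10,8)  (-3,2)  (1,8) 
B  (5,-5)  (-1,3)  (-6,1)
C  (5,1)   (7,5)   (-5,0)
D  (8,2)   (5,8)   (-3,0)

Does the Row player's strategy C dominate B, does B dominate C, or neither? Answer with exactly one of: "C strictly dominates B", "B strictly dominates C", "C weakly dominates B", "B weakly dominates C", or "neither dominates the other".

C weakly dominates B

C's payoffs vs B's, by the Column player's action — a1: 5=5, a2: 7>-1, a3: -5>-6.
C is at least as good everywhere and strictly better somewhere (tied only at a1), so C weakly but not strictly dominates B.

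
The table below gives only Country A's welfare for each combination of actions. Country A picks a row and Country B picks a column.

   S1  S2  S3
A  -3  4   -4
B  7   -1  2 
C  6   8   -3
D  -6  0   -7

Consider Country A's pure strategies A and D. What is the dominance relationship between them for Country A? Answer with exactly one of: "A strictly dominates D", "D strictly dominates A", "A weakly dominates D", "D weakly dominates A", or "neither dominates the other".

A strictly dominates D

Compare A to D across each choice by Country B: S1: -3>-6, S2: 4>0, S3: -4>-7.
A gives a strictly higher payoff against each choice by Country B, so A strictly dominates D.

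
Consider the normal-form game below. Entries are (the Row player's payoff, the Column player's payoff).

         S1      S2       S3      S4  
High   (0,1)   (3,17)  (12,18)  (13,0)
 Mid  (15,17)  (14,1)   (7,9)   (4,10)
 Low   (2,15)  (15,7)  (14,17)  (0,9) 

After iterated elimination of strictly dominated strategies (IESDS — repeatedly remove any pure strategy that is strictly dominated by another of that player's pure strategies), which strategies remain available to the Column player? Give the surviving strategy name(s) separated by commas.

For the Column player, S3 strictly dominates S2 on the remaining rows (High: 18>17, Mid: 9>1, Low: 17>7); eliminate S2.
For the Column player, S1 strictly dominates S4 on the remaining rows (High: 1>0, Mid: 17>10, Low: 15>9); eliminate S4.
Row High is eliminated: Low beats it against every remaining column (S1: 2>0, S3: 14>12).
Among the remaining strategies, none is strictly dominated by another pure strategy of the same player, so the elimination stops.
Surviving strategies — the Row player: {Mid, Low}; the Column player: {S1, S3}.

S1, S3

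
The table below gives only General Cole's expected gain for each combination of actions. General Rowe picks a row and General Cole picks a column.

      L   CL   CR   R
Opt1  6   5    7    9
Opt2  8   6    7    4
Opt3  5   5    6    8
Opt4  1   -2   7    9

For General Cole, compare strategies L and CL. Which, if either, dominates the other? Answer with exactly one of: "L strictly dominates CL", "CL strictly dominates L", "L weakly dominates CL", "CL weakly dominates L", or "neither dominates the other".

Compare L to CL across every action of General Rowe: Opt1: 6>5, Opt2: 8>6, Opt3: 5=5, Opt4: 1>-2.
L is at least as good everywhere and strictly better somewhere (tied only at Opt3), so L weakly but not strictly dominates CL.

L weakly dominates CL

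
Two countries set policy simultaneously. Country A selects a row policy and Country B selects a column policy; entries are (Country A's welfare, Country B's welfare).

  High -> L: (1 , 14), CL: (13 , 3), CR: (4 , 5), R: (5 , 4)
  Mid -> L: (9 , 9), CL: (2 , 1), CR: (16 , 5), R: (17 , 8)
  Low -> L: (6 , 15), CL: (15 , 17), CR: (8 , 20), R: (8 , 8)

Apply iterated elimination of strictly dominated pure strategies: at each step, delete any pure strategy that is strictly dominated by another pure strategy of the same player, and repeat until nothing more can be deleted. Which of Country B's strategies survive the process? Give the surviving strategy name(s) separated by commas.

L

Row High is eliminated: Low beats it against every remaining column (L: 6>1, CL: 15>13, CR: 8>4, R: 8>5).
For Country B, CR strictly dominates CL on the remaining rows (Mid: 5>1, Low: 20>17); eliminate CL.
Country A's strategy Low is strictly dominated by Mid (L: 9>6, CR: 16>8, R: 17>8) and is removed.
For Country B, L strictly dominates CR on the remaining rows (Mid: 9>5); eliminate CR.
For Country B, L strictly dominates R on the remaining rows (Mid: 9>8); eliminate R.
Among the remaining strategies, none is strictly dominated by another pure strategy of the same player, so the elimination stops.
Surviving strategies — Country A: {Mid}; Country B: {L}.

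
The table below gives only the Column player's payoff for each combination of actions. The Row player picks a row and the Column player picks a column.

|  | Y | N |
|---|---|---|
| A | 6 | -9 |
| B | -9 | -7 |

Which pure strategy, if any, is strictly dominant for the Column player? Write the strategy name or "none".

Y fails to dominate N at B (-9<-7).
N fails to dominate Y at A (-9<6).
No single strategy dominates all the others.

none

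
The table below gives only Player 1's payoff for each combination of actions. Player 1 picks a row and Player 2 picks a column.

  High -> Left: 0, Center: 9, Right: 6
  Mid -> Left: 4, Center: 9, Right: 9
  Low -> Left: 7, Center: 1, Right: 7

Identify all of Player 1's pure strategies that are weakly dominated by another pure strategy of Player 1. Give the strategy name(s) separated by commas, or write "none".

High

Mid weakly dominates High — Left: 4>0, Center: 9=9, Right: 9>6.
Mid: no other strategy beats it everywhere (High at Left (4>0); Low at Center (9>1)).
Low: no other strategy beats it everywhere (High at Left (7>0); Mid at Left (7>4)).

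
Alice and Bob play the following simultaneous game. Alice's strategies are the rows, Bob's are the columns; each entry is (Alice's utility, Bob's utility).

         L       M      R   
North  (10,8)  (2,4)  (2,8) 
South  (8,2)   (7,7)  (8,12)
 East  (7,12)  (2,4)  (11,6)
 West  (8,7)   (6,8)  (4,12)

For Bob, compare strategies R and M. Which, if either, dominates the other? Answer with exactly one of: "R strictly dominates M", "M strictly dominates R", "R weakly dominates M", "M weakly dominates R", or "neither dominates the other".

R strictly dominates M

Compare R to M across each opponent action: North: 8>4, South: 12>7, East: 6>4, West: 12>8.
Every comparison favours R, so R strictly dominates M.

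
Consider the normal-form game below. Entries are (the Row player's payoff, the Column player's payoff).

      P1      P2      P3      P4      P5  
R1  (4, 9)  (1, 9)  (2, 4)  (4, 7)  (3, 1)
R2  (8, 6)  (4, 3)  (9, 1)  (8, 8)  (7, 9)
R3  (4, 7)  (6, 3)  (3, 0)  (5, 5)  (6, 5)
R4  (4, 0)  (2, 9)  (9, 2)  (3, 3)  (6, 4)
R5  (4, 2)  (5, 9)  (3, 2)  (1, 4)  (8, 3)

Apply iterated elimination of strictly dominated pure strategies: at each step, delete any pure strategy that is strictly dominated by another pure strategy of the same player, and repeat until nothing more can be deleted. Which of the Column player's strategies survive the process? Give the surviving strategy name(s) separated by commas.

Row R1 is eliminated: R2 beats it against every remaining column (P1: 8>4, P2: 4>1, P3: 9>2, P4: 8>4, P5: 7>3).
Column P3 is eliminated: P2 beats it against every remaining row (R2: 3>1, R3: 3>0, R4: 9>2, R5: 9>2).
Row R4 is eliminated: R2 beats it against every remaining column (P1: 8>4, P2: 4>2, P4: 8>3, P5: 7>6).
Among the remaining strategies, none is strictly dominated by another pure strategy of the same player, so the elimination stops.
Surviving strategies — the Row player: {R2, R3, R5}; the Column player: {P1, P2, P4, P5}.

P1, P2, P4, P5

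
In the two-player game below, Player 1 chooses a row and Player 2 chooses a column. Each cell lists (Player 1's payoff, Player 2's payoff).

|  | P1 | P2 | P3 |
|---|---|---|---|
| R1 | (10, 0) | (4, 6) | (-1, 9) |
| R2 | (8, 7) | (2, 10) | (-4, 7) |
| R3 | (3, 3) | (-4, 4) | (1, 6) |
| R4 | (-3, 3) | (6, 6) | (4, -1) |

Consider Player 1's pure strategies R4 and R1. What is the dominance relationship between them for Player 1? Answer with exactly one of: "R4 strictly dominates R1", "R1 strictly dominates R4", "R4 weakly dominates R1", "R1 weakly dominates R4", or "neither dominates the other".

Compare R4 to R1 across every action of Player 2: P1: -3<10, P2: 6>4, P3: 4>-1.
R4 does better at P2, P3 but worse at P1; neither strategy dominates the other.

neither dominates the other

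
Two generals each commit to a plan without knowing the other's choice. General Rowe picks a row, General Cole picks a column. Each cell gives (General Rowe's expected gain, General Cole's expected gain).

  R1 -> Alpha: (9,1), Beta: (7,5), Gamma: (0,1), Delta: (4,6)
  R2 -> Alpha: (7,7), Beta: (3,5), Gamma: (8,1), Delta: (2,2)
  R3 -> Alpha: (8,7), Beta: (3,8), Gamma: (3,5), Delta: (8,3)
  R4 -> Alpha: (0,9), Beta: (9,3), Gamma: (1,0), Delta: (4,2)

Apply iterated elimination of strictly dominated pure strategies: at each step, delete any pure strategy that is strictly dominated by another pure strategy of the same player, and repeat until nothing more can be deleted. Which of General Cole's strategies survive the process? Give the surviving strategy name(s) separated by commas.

Alpha, Beta, Delta

For General Cole, Beta strictly dominates Gamma on the remaining rows (R1: 5>1, R2: 5>1, R3: 8>5, R4: 3>0); eliminate Gamma.
For General Rowe, R1 strictly dominates R2 on the remaining columns (Alpha: 9>7, Beta: 7>3, Delta: 4>2); eliminate R2.
Among the remaining strategies, none is strictly dominated by another pure strategy of the same player, so the elimination stops.
Surviving strategies — General Rowe: {R1, R3, R4}; General Cole: {Alpha, Beta, Delta}.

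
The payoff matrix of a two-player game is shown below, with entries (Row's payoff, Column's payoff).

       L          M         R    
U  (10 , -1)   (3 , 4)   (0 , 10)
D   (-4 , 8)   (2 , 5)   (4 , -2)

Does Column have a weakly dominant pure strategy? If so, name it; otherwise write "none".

L fails to dominate M at U (-1<4).
M fails to dominate L at D (5<8).
R fails to dominate L at D (-2<8).
No single strategy dominates all the others.

none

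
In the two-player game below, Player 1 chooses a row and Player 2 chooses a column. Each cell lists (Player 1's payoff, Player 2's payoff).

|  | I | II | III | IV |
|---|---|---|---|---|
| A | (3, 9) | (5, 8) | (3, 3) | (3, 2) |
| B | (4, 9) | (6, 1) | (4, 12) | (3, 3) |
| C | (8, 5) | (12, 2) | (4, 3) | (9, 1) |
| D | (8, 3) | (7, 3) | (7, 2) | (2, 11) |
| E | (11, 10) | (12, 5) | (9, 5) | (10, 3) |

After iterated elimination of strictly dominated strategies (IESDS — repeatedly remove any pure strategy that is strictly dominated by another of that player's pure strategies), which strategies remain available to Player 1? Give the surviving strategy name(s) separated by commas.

Row A is eliminated: C beats it against every remaining column (I: 8>3, II: 12>5, III: 4>3, IV: 9>3).
Row B is eliminated: E beats it against every remaining column (I: 11>4, II: 12>6, III: 9>4, IV: 10>3).
Player 1's strategy D is strictly dominated by E (I: 11>8, II: 12>7, III: 9>7, IV: 10>2) and is removed.
Column II is eliminated: I beats it against every remaining row (C: 5>2, E: 10>5).
Player 1's strategy C is strictly dominated by E (I: 11>8, III: 9>4, IV: 10>9) and is removed.
Player 2's strategy III is strictly dominated by I (E: 10>5) and is removed.
Player 2's strategy IV is strictly dominated by I (E: 10>3) and is removed.
Among the remaining strategies, none is strictly dominated by another pure strategy of the same player, so the elimination stops.
Surviving strategies — Player 1: {E}; Player 2: {I}.

E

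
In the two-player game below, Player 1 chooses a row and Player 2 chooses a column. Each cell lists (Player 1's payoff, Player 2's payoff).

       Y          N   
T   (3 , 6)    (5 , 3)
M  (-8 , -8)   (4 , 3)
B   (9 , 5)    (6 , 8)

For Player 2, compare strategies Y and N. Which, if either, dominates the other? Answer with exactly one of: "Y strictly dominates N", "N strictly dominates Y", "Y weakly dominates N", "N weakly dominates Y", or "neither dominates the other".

neither dominates the other

Y's payoffs vs N's, by Player 1's action — T: 6>3, M: -8<3, B: 5<8.
Y does better at T but worse at M, B; neither strategy dominates the other.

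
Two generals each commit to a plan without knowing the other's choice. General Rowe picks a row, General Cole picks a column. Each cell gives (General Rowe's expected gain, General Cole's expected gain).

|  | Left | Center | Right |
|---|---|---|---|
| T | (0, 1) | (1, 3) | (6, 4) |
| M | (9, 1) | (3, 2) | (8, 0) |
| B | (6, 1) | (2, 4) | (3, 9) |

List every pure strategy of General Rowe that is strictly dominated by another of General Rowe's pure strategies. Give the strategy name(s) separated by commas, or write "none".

T is strictly dominated by M (Left: 9>0, Center: 3>1, Right: 8>6).
Nothing dominates M: T at Left (9>0); B at Left (9>6).
B is strictly dominated by M (Left: 9>6, Center: 3>2, Right: 8>3).

T, B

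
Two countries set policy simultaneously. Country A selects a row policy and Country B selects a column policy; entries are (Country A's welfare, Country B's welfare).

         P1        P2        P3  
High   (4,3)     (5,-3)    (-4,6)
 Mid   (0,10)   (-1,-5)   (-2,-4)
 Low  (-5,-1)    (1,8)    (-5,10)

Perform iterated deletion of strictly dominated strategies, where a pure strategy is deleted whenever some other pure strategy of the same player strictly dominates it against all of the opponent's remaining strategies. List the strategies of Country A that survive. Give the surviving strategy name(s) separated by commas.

Country A's strategy Low is strictly dominated by High (P1: 4>-5, P2: 5>1, P3: -4>-5) and is removed.
Column P2 is eliminated: P1 beats it against every remaining row (High: 3>-3, Mid: 10>-5).
Among the remaining strategies, none is strictly dominated by another pure strategy of the same player, so the elimination stops.
Surviving strategies — Country A: {High, Mid}; Country B: {P1, P3}.

High, Mid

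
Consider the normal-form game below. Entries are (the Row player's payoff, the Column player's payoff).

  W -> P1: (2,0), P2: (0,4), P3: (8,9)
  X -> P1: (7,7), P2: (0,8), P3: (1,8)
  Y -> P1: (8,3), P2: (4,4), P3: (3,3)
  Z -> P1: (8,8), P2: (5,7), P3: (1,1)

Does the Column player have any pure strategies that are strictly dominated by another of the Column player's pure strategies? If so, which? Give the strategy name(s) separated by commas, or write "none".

P1 is not dominated — it holds its own against P2 at Z (8>7); P3 at Y (3=3).
Nothing dominates P2: P1 at W (4>0); P3 at X (8=8).
P3 is not dominated — it holds its own against P1 at W (9>0); P2 at W (9>4).

none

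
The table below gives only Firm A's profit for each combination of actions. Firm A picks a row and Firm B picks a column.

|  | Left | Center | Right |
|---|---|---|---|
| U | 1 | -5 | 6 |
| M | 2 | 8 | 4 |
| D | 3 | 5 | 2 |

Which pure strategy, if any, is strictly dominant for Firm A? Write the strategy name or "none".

none

U fails to dominate M at Left (1<2).
M fails to dominate U at Right (4<6).
D fails to dominate U at Right (2<6).
No single strategy dominates all the others.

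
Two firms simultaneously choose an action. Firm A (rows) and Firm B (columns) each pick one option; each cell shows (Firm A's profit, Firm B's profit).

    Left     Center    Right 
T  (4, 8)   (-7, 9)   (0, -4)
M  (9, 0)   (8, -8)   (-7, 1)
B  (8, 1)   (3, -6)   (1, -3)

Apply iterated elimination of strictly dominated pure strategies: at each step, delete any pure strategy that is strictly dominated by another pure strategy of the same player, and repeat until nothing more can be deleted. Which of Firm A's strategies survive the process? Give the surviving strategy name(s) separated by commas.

M, B

Row T is eliminated: B beats it against every remaining column (Left: 8>4, Center: 3>-7, Right: 1>0).
Column Center is eliminated: Left beats it against every remaining row (M: 0>-8, B: 1>-6).
Among the remaining strategies, none is strictly dominated by another pure strategy of the same player, so the elimination stops.
Surviving strategies — Firm A: {M, B}; Firm B: {Left, Right}.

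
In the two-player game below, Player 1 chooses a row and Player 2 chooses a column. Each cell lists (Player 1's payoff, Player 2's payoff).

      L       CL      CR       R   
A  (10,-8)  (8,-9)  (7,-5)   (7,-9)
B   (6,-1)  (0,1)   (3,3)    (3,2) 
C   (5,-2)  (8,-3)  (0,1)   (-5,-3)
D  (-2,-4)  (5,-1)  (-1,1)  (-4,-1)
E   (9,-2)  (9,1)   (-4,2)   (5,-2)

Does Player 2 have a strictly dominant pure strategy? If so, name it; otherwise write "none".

CR

CR vs L: A: -5>-8, B: 3>-1, C: 1>-2, D: 1>-4, E: 2>-2.
CR vs CL: A: -5>-9, B: 3>1, C: 1>-3, D: 1>-1, E: 2>1.
CR vs R: A: -5>-9, B: 3>2, C: 1>-3, D: 1>-1, E: 2>-2.
CR strictly beats every other strategy against every opponent action, so it is strictly dominant.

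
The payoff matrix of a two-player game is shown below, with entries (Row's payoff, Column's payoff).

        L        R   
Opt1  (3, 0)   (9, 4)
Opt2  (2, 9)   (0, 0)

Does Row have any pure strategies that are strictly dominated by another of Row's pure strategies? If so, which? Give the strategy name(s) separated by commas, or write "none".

Opt2

Nothing dominates Opt1: Opt2 at L (3>2).
Opt2 is strictly dominated by Opt1 (L: 3>2, R: 9>0).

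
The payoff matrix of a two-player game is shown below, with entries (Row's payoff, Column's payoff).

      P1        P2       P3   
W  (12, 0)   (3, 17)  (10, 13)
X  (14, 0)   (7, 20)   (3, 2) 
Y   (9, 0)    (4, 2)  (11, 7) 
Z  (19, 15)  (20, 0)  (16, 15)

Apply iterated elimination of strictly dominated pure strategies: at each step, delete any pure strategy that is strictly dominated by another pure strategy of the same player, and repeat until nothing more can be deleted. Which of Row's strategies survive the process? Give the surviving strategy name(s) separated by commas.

Z

For Row, Z strictly dominates W on the remaining columns (P1: 19>12, P2: 20>3, P3: 16>10); eliminate W.
Row's strategy X is strictly dominated by Z (P1: 19>14, P2: 20>7, P3: 16>3) and is removed.
Row's strategy Y is strictly dominated by Z (P1: 19>9, P2: 20>4, P3: 16>11) and is removed.
For Column, P1 strictly dominates P2 on the remaining rows (Z: 15>0); eliminate P2.
Among the remaining strategies, none is strictly dominated by another pure strategy of the same player, so the elimination stops.
Surviving strategies — Row: {Z}; Column: {P1, P3}.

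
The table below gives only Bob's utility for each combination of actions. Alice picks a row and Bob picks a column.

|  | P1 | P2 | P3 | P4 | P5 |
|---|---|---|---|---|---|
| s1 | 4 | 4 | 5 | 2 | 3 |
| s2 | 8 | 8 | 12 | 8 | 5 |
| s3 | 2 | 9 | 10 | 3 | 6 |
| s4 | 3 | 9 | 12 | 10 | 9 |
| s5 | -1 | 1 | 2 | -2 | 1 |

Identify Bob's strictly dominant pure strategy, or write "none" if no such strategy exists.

P3 vs P1: s1: 5>4, s2: 12>8, s3: 10>2, s4: 12>3, s5: 2>-1.
P3 vs P2: s1: 5>4, s2: 12>8, s3: 10>9, s4: 12>9, s5: 2>1.
P3 vs P4: s1: 5>2, s2: 12>8, s3: 10>3, s4: 12>10, s5: 2>-2.
P3 vs P5: s1: 5>3, s2: 12>5, s3: 10>6, s4: 12>9, s5: 2>1.
P3 strictly beats every other strategy against every opponent action, so it is strictly dominant.

P3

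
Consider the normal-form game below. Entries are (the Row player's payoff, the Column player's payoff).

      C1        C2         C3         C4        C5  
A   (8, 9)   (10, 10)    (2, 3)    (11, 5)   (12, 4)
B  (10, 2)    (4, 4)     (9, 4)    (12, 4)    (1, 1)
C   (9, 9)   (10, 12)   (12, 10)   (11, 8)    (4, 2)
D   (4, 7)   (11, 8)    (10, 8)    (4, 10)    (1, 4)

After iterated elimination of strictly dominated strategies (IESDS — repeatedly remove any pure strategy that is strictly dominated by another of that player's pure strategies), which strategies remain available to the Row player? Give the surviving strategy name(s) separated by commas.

A, B, C, D

For the Column player, C2 strictly dominates C1 on the remaining rows (A: 10>9, B: 4>2, C: 12>9, D: 8>7); eliminate C1.
The Column player's strategy C5 is strictly dominated by C2 (A: 10>4, B: 4>1, C: 12>2, D: 8>4) and is removed.
Among the remaining strategies, none is strictly dominated by another pure strategy of the same player, so the elimination stops.
Surviving strategies — the Row player: {A, B, C, D}; the Column player: {C2, C3, C4}.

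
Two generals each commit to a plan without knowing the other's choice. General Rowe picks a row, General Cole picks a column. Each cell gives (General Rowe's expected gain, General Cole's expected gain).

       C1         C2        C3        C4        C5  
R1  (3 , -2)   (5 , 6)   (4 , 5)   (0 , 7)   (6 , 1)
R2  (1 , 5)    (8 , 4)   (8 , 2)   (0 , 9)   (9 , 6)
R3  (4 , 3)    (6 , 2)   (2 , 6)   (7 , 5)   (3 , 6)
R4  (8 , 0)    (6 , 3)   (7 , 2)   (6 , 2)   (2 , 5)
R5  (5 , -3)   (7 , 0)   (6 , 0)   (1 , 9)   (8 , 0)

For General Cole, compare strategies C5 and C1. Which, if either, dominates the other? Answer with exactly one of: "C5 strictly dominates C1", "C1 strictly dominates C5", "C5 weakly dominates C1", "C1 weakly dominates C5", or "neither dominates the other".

C5 strictly dominates C1

Compare C5 to C1 across each opponent action: R1: 1>-2, R2: 6>5, R3: 6>3, R4: 5>0, R5: 0>-3.
Every comparison favours C5, so C5 strictly dominates C1.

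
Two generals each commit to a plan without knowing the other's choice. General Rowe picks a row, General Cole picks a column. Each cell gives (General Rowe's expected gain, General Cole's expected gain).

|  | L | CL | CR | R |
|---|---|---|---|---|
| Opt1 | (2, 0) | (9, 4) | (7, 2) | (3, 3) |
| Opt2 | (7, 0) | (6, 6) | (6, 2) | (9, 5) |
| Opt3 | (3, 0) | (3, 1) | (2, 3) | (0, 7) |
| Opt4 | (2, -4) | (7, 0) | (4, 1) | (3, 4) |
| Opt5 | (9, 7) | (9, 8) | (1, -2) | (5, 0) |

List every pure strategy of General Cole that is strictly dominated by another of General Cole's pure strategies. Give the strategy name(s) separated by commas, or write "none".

L: dominated, since CL does at least as well everywhere (Opt1: 4>0, Opt2: 6>0, Opt3: 1>0, Opt4: 0>-4, Opt5: 8>7).
CL is not dominated — it holds its own against L at Opt1 (4>0); CR at Opt1 (4>2); R at Opt1 (4>3).
R strictly dominates CR — Opt1: 3>2, Opt2: 5>2, Opt3: 7>3, Opt4: 4>1, Opt5: 0>-2.
R is not dominated — it holds its own against L at Opt1 (3>0); CL at Opt3 (7>1); CR at Opt1 (3>2).

L, CR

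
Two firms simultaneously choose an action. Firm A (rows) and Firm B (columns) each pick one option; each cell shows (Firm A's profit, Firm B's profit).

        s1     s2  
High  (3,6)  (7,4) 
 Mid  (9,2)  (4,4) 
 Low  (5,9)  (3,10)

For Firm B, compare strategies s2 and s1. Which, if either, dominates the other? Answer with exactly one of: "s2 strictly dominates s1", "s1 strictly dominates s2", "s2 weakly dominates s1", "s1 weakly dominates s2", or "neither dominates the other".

Compare s2 to s1 across each opponent action: High: 4<6, Mid: 4>2, Low: 10>9.
s2 does better at Mid, Low but worse at High; neither strategy dominates the other.

neither dominates the other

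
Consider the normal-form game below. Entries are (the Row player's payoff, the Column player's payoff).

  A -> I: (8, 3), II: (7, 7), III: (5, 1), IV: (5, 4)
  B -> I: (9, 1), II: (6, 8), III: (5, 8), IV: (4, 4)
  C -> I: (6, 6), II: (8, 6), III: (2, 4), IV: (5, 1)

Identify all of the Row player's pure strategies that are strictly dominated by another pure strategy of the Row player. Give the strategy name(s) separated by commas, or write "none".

none

A is not dominated — it holds its own against B at II (7>6); C at I (8>6).
B: no other strategy beats it everywhere (A at I (9>8); C at I (9>6)).
C is not dominated — it holds its own against A at II (8>7); B at II (8>6).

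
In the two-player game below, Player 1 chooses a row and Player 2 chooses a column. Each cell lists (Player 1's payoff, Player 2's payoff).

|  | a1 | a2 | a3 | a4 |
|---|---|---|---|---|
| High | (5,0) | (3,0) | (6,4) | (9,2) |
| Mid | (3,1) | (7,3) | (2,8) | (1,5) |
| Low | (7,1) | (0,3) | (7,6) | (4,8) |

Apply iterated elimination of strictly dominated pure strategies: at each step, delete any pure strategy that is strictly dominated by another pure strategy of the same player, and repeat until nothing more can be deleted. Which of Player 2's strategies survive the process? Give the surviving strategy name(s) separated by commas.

a3, a4

Player 2's strategy a1 is strictly dominated by a3 (High: 4>0, Mid: 8>1, Low: 6>1) and is removed.
Column a2 is eliminated: a3 beats it against every remaining row (High: 4>0, Mid: 8>3, Low: 6>3).
Row Mid is eliminated: High beats it against every remaining column (a3: 6>2, a4: 9>1).
Among the remaining strategies, none is strictly dominated by another pure strategy of the same player, so the elimination stops.
Surviving strategies — Player 1: {High, Low}; Player 2: {a3, a4}.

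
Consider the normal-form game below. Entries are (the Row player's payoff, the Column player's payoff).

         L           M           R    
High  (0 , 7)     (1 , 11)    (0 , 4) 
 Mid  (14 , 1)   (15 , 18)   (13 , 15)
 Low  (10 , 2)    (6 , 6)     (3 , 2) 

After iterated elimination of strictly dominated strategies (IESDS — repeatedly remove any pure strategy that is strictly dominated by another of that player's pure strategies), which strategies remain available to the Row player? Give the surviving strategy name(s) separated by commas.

The Row player's strategy High is strictly dominated by Mid (L: 14>0, M: 15>1, R: 13>0) and is removed.
For the Row player, Mid strictly dominates Low on the remaining columns (L: 14>10, M: 15>6, R: 13>3); eliminate Low.
Column L is eliminated: M beats it against every remaining row (Mid: 18>1).
Column R is eliminated: M beats it against every remaining row (Mid: 18>15).
Among the remaining strategies, none is strictly dominated by another pure strategy of the same player, so the elimination stops.
Surviving strategies — the Row player: {Mid}; the Column player: {M}.

Mid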